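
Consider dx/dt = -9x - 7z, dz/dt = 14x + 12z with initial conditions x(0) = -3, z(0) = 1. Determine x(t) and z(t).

Coefficient matrix A = [[-9, -7], [14, 12]].
Characteristic polynomial det(A - λI) = λ^2 - 3λ - 10 = 0.
Eigenvalues λ = 5, -2.
For λ=5: (A-λI) row 1 is [-14, -7], so an eigenvector is (-1, 2).
For λ=-2: (A-λI) row 1 is [-7, -7], so an eigenvector is (-1, 1).
General solution: c_1e^(5t)(-1,2) + c_2e^(-2t)(-1,1).
Applying x(0)=-3, z(0)=1 gives c_1=-2, c_2=5.

x(t) = 2e^(5t) - 5e^(-2t), z(t) = -4e^(5t) + 5e^(-2t)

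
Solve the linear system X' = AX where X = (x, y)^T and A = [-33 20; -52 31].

x(t) = C_1e^(-t)sin(4t) - 2C_1e^(-t)cos(4t) - 2C_2e^(-t)sin(4t) - C_2e^(-t)cos(4t), y(t) = 2C_1e^(-t)sin(4t) - 3C_1e^(-t)cos(4t) - 3C_2e^(-t)sin(4t) - 2C_2e^(-t)cos(4t)

Coefficient matrix A = [[-33, 20], [-52, 31]].
Characteristic polynomial det(A - λI) = λ^2 + 2λ + 17 = 0.
Eigenvalues λ = -1 ± 4i (complex conjugate pair).
For λ=-1+4i: an eigenvector is (-2,-3) - i(1,2) = (-2 - i, -3 - 2i).
A real fundamental pair from Re and Im of e^((-1+4i)t)v: X_1 = e^(-t)(cos(4t)·(-2,-3) + sin(4t)·(1,2)), X_2 = e^(-t)(sin(4t)·(-2,-3) - cos(4t)·(1,2)).
General solution: C_1X_1 + C_2X_2.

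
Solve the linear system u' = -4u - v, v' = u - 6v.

Coefficient matrix A = [[-4, -1], [1, -6]].
Characteristic polynomial det(A - λI) = λ^2 + 10λ + 25 = 0.
Single eigenvalue λ = -5 with algebraic multiplicity 2.
Eigenvector v = (-1,-1); generalized eigenvector w with (A-λI)w=v is (-3,-2).
General solution: e^(-5t)[K_1·v + K_2·(t·v + w)].

u(t) = -K_1e^(-5t) - K_2te^(-5t) - 3K_2e^(-5t), v(t) = -K_1e^(-5t) - K_2te^(-5t) - 2K_2e^(-5t)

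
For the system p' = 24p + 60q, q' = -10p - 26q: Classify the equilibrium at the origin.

A = [[24,60],[-10,-26]]; det(A-λI) = λ^2 + 2λ - 24.
λ = 4, -6: opposite signs.

saddle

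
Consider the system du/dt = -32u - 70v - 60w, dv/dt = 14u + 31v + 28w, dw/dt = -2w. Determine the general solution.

u(t) = -2K_1e^(-2t) - 2K_2e^(3t) + 5K_3e^(-4t), v(t) = K_2e^(3t) - 2K_3e^(-4t), w(t) = K_1e^(-2t)

Coefficient matrix A = [[-32, -70, -60], [14, 31, 28], [0, 0, -2]].
det(A - λI) = 0 gives eigenvalues λ = -2, 3, -4.
For λ=-2: eigenvector (-2,0,1).
For λ=3: eigenvector (-2,1,0).
For λ=-4: eigenvector (5,-2,0).
General solution: K_1e^(-2t)(-2,0,1) + K_2e^(3t)(-2,1,0) + K_3e^(-4t)(5,-2,0).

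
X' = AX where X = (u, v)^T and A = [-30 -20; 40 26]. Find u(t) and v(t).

u(t) = c_1e^(-2t)sin(4t) + 2c_1e^(-2t)cos(4t) + 2c_2e^(-2t)sin(4t) - c_2e^(-2t)cos(4t), v(t) = -c_1e^(-2t)sin(4t) - 3c_1e^(-2t)cos(4t) - 3c_2e^(-2t)sin(4t) + c_2e^(-2t)cos(4t)

Coefficient matrix A = [[-30, -20], [40, 26]].
Characteristic polynomial det(A - λI) = λ^2 + 4λ + 20 = 0.
Eigenvalues λ = -2 ± 4i (complex conjugate pair).
For λ=-2+4i: an eigenvector is (2,-3) - i(1,-1) = (2 - i, -3 + i).
A real fundamental pair from Re and Im of e^((-2+4i)t)v: X_1 = e^(-2t)(cos(4t)·(2,-3) + sin(4t)·(1,-1)), X_2 = e^(-2t)(sin(4t)·(2,-3) - cos(4t)·(1,-1)).
General solution: c_1X_1 + c_2X_2.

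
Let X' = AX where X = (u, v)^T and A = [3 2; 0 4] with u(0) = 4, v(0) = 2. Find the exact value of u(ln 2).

64

A = [[3,2],[0,4]]; eigenvalues λ = 3, 4.
Eigenvectors: (-1,0) for λ=3, (2,1) for λ=4.
From the initial condition, c_1 = 0, c_2 = 2.
u(ln 2) = (0)(2^3)(-1) + (2)(2^4)(2) = 64.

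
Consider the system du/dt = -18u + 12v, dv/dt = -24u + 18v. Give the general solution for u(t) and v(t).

u(t) = -K_1e^(6t) - K_2e^(-6t), v(t) = -2K_1e^(6t) - K_2e^(-6t)

Coefficient matrix A = [[-18, 12], [-24, 18]].
Characteristic polynomial det(A - λI) = λ^2 - 36 = 0.
Eigenvalues λ = 6, -6.
For λ=6: (A-λI) row 1 is [-24, 12], so an eigenvector is (-1, -2).
For λ=-6: (A-λI) row 1 is [-12, 12], so an eigenvector is (-1, -1).
General solution: K_1e^(6t)(-1,-2) + K_2e^(-6t)(-1,-1).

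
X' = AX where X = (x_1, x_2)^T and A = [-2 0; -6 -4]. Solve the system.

x_1(t) = c_1e^(-2t), x_2(t) = -3c_1e^(-2t) - c_2e^(-4t)

Coefficient matrix A = [[-2, 0], [-6, -4]].
Characteristic polynomial det(A - λI) = λ^2 + 6λ + 8 = 0.
Eigenvalues λ = -2, -4.
For λ=-2: (A-λI) row 2 is [-6, -2], so an eigenvector is (1, -3).
For λ=-4: (A-λI) row 1 is [2, 0], so an eigenvector is (0, -1).
General solution: c_1e^(-2t)(1,-3) + c_2e^(-4t)(0,-1).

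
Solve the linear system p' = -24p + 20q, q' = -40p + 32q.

Coefficient matrix A = [[-24, 20], [-40, 32]].
Characteristic polynomial det(A - λI) = λ^2 - 8λ + 32 = 0.
Eigenvalues λ = 4 ± 4i (complex conjugate pair).
For λ=4+4i: an eigenvector is (1,1) - i(-2,-3) = (1 + 2i, 1 + 3i).
A real fundamental pair from Re and Im of e^((4+4i)t)v: X_1 = e^(4t)(cos(4t)·(1,1) + sin(4t)·(-2,-3)), X_2 = e^(4t)(sin(4t)·(1,1) - cos(4t)·(-2,-3)).
General solution: K_1X_1 + K_2X_2.

p(t) = -2K_1e^(4t)sin(4t) + K_1e^(4t)cos(4t) + K_2e^(4t)sin(4t) + 2K_2e^(4t)cos(4t), q(t) = -3K_1e^(4t)sin(4t) + K_1e^(4t)cos(4t) + K_2e^(4t)sin(4t) + 3K_2e^(4t)cos(4t)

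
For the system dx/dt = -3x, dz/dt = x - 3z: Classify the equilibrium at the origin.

A = [[-3,0],[1,-3]]; det(A-λI) = λ^2 + 6λ + 9.
repeated λ = -3 with a single eigenvector.

stable improper node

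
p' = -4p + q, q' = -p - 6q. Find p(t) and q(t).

p(t) = -K_1e^(-5t) - K_2te^(-5t) - K_2e^(-5t), q(t) = K_1e^(-5t) + K_2te^(-5t)

Coefficient matrix A = [[-4, 1], [-1, -6]].
Characteristic polynomial det(A - λI) = λ^2 + 10λ + 25 = 0.
Single eigenvalue λ = -5 with algebraic multiplicity 2.
Eigenvector v = (-1,1); generalized eigenvector w with (A-λI)w=v is (-1,0).
General solution: e^(-5t)[K_1·v + K_2·(t·v + w)].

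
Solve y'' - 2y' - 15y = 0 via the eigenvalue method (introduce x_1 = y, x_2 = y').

Let x_1 = y, x_2 = y'. Then x_1' = x_2 and x_2' = 15x_1 + 2x_2.
A = [[0,1],[15,2]]; det(A-λI) = λ^2 - 2λ - 15.
Eigenvalues λ = 5, -3 with eigenvectors (1,5), (1,-3).

y(t) = c_1e^(5t) + c_2e^(-3t)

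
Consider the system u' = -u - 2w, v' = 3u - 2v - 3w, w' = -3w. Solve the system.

u(t) = -K_1e^(-t) + K_3e^(-3t), v(t) = -3K_1e^(-t) + K_2e^(-2t), w(t) = K_3e^(-3t)

Coefficient matrix A = [[-1, 0, -2], [3, -2, -3], [0, 0, -3]].
det(A - λI) = 0 gives eigenvalues λ = -1, -2, -3.
For λ=-1: eigenvector (-1,-3,0).
For λ=-2: eigenvector (0,1,0).
For λ=-3: eigenvector (1,0,1).
General solution: K_1e^(-t)(-1,-3,0) + K_2e^(-2t)(0,1,0) + K_3e^(-3t)(1,0,1).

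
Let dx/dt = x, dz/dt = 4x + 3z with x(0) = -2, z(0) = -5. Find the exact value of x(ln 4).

A = [[1,0],[4,3]]; eigenvalues λ = 1, 3.
Eigenvectors: (-1,2) for λ=1, (0,-1) for λ=3.
From the initial condition, c_1 = 2, c_2 = 9.
x(ln 4) = (2)(4^1)(-1) + (9)(4^3)(0) = -8.

-8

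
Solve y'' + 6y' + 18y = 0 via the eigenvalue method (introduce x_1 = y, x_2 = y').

Let x_1 = y, x_2 = y'. Then x_1' = x_2 and x_2' = -18x_1 - 6x_2.
A = [[0,1],[-18,-6]]; det(A-λI) = λ^2 + 6λ + 18.
Eigenvalues λ = -3 ± 3i.

y(t) = C_1e^(-3t)cos(3t) + C_2e^(-3t)sin(3t)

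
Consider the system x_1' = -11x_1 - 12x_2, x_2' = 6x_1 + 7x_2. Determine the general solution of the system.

x_1(t) = K_1e^(t) - 2K_2e^(-5t), x_2(t) = -K_1e^(t) + K_2e^(-5t)

Coefficient matrix A = [[-11, -12], [6, 7]].
Characteristic polynomial det(A - λI) = λ^2 + 4λ - 5 = 0.
Eigenvalues λ = 1, -5.
For λ=1: (A-λI) row 1 is [-12, -12], so an eigenvector is (1, -1).
For λ=-5: (A-λI) row 1 is [-6, -12], so an eigenvector is (-2, 1).
General solution: K_1e^(t)(1,-1) + K_2e^(-5t)(-2,1).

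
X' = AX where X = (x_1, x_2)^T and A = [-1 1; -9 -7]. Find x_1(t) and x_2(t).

Coefficient matrix A = [[-1, 1], [-9, -7]].
Characteristic polynomial det(A - λI) = λ^2 + 8λ + 16 = 0.
Single eigenvalue λ = -4 with algebraic multiplicity 2.
Eigenvector v = (-1,3); generalized eigenvector w with (A-λI)w=v is (-1,2).
General solution: e^(-4t)[C_1·v + C_2·(t·v + w)].

x_1(t) = -C_1e^(-4t) - C_2te^(-4t) - C_2e^(-4t), x_2(t) = 3C_1e^(-4t) + 3C_2te^(-4t) + 2C_2e^(-4t)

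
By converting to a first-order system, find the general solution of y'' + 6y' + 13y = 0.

y(t) = C_1e^(-3t)cos(2t) + C_2e^(-3t)sin(2t)

Let x_1 = y, x_2 = y'. Then x_1' = x_2 and x_2' = -13x_1 - 6x_2.
A = [[0,1],[-13,-6]]; det(A-λI) = λ^2 + 6λ + 13.
Eigenvalues λ = -3 ± 2i.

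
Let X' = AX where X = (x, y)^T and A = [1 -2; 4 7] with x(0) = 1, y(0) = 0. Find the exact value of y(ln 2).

48

A = [[1,-2],[4,7]]; eigenvalues λ = 3, 5.
Eigenvectors: (-1,1) for λ=3, (1,-2) for λ=5.
From the initial condition, c_1 = -2, c_2 = -1.
y(ln 2) = (-2)(2^3)(1) + (-1)(2^5)(-2) = 48.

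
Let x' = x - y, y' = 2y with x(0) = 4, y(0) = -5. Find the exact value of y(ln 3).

-45

A = [[1,-1],[0,2]]; eigenvalues λ = 1, 2.
Eigenvectors: (1,0) for λ=1, (-1,1) for λ=2.
From the initial condition, c_1 = -1, c_2 = -5.
y(ln 3) = (-1)(3^1)(0) + (-5)(3^2)(1) = -45.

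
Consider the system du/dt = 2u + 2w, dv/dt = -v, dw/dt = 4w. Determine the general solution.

Coefficient matrix A = [[2, 0, 2], [0, -1, 0], [0, 0, 4]].
det(A - λI) = 0 gives eigenvalues λ = 2, -1, 4.
For λ=2: eigenvector (1,0,0).
For λ=-1: eigenvector (0,1,0).
For λ=4: eigenvector (1,0,1).
General solution: K_1e^(2t)(1,0,0) + K_2e^(-t)(0,1,0) + K_3e^(4t)(1,0,1).

u(t) = K_1e^(2t) + K_3e^(4t), v(t) = K_2e^(-t), w(t) = K_3e^(4t)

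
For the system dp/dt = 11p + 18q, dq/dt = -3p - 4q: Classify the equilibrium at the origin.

unstable node

A = [[11,18],[-3,-4]]; det(A-λI) = λ^2 - 7λ + 10.
λ = 5, 2: both positive.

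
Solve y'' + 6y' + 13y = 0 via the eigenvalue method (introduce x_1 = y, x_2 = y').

Let x_1 = y, x_2 = y'. Then x_1' = x_2 and x_2' = -13x_1 - 6x_2.
A = [[0,1],[-13,-6]]; det(A-λI) = λ^2 + 6λ + 13.
Eigenvalues λ = -3 ± 2i.

y(t) = K_1e^(-3t)cos(2t) + K_2e^(-3t)sin(2t)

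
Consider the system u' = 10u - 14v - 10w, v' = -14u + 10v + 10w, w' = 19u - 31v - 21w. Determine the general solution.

Coefficient matrix A = [[10, -14, -10], [-14, 10, 10], [19, -31, -21]].
det(A - λI) = 0 gives eigenvalues λ = -4, 4, -1.
For λ=-4: eigenvector (3,-2,7).
For λ=4: eigenvector (-1,1,-2).
For λ=-1: eigenvector (2,-2,5).
General solution: K_1e^(-4t)(3,-2,7) + K_2e^(4t)(-1,1,-2) + K_3e^(-t)(2,-2,5).

u(t) = 3K_1e^(-4t) - K_2e^(4t) + 2K_3e^(-t), v(t) = -2K_1e^(-4t) + K_2e^(4t) - 2K_3e^(-t), w(t) = 7K_1e^(-4t) - 2K_2e^(4t) + 5K_3e^(-t)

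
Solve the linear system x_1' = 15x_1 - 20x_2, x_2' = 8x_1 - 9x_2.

Coefficient matrix A = [[15, -20], [8, -9]].
Characteristic polynomial det(A - λI) = λ^2 - 6λ + 25 = 0.
Eigenvalues λ = 3 ± 4i (complex conjugate pair).
For λ=3+4i: an eigenvector is (-2,-1) - i(-1,-1) = (-2 + i, -1 + i).
A real fundamental pair from Re and Im of e^((3+4i)t)v: X_1 = e^(3t)(cos(4t)·(-2,-1) + sin(4t)·(-1,-1)), X_2 = e^(3t)(sin(4t)·(-2,-1) - cos(4t)·(-1,-1)).
General solution: C_1X_1 + C_2X_2.

x_1(t) = -C_1e^(3t)sin(4t) - 2C_1e^(3t)cos(4t) - 2C_2e^(3t)sin(4t) + C_2e^(3t)cos(4t), x_2(t) = -C_1e^(3t)sin(4t) - C_1e^(3t)cos(4t) - C_2e^(3t)sin(4t) + C_2e^(3t)cos(4t)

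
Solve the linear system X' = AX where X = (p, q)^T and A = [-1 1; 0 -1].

p(t) = -K_1e^(-t) - K_2te^(-t) + K_2e^(-t), q(t) = -K_2e^(-t)

Coefficient matrix A = [[-1, 1], [0, -1]].
Characteristic polynomial det(A - λI) = λ^2 + 2λ + 1 = 0.
Single eigenvalue λ = -1 with algebraic multiplicity 2.
Eigenvector v = (-1,0); generalized eigenvector w with (A-λI)w=v is (1,-1).
General solution: e^(-t)[K_1·v + K_2·(t·v + w)].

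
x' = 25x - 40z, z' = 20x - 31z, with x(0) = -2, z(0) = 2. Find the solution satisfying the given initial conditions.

x(t) = -34e^(-3t)sin(4t) - 2e^(-3t)cos(4t), z(t) = -24e^(-3t)sin(4t) + 2e^(-3t)cos(4t)

Coefficient matrix A = [[25, -40], [20, -31]].
Characteristic polynomial det(A - λI) = λ^2 + 6λ + 25 = 0.
Eigenvalues λ = -3 ± 4i (complex conjugate pair).
For λ=-3+4i: an eigenvector is (1,1) - i(-3,-2) = (1 + 3i, 1 + 2i).
A real fundamental pair from Re and Im of e^((-3+4i)t)v: X_1 = e^(-3t)(cos(4t)·(1,1) + sin(4t)·(-3,-2)), X_2 = e^(-3t)(sin(4t)·(1,1) - cos(4t)·(-3,-2)).
General solution: C_1X_1 + C_2X_2.
Applying x(0)=-2, z(0)=2 gives C_1=10, C_2=-4.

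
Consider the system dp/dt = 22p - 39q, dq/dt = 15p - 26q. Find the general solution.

p(t) = 2C_1e^(-2t)sin(3t) - 3C_1e^(-2t)cos(3t) - 3C_2e^(-2t)sin(3t) - 2C_2e^(-2t)cos(3t), q(t) = C_1e^(-2t)sin(3t) - 2C_1e^(-2t)cos(3t) - 2C_2e^(-2t)sin(3t) - C_2e^(-2t)cos(3t)

Coefficient matrix A = [[22, -39], [15, -26]].
Characteristic polynomial det(A - λI) = λ^2 + 4λ + 13 = 0.
Eigenvalues λ = -2 ± 3i (complex conjugate pair).
For λ=-2+3i: an eigenvector is (-3,-2) - i(2,1) = (-3 - 2i, -2 - i).
A real fundamental pair from Re and Im of e^((-2+3i)t)v: X_1 = e^(-2t)(cos(3t)·(-3,-2) + sin(3t)·(2,1)), X_2 = e^(-2t)(sin(3t)·(-3,-2) - cos(3t)·(2,1)).
General solution: C_1X_1 + C_2X_2.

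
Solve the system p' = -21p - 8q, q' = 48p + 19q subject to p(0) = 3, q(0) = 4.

Coefficient matrix A = [[-21, -8], [48, 19]].
Characteristic polynomial det(A - λI) = λ^2 + 2λ - 15 = 0.
Eigenvalues λ = -5, 3.
For λ=-5: (A-λI) row 1 is [-16, -8], so an eigenvector is (1, -2).
For λ=3: (A-λI) row 1 is [-24, -8], so an eigenvector is (1, -3).
General solution: K_1e^(-5t)(1,-2) + K_2e^(3t)(1,-3).
Applying p(0)=3, q(0)=4 gives K_1=13, K_2=-10.

p(t) = -10e^(3t) + 13e^(-5t), q(t) = 30e^(3t) - 26e^(-5t)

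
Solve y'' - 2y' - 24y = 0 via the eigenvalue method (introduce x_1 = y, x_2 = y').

y(t) = c_1e^(-4t) + c_2e^(6t)

Let x_1 = y, x_2 = y'. Then x_1' = x_2 and x_2' = 24x_1 + 2x_2.
A = [[0,1],[24,2]]; det(A-λI) = λ^2 - 2λ - 24.
Eigenvalues λ = -4, 6 with eigenvectors (1,-4), (1,6).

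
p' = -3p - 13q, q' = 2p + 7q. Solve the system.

Coefficient matrix A = [[-3, -13], [2, 7]].
Characteristic polynomial det(A - λI) = λ^2 - 4λ + 5 = 0.
Eigenvalues λ = 2 ± i (complex conjugate pair).
For λ=2+i: an eigenvector is (-2,1) - i(-3,1) = (-2 + 3i, 1 - i).
A real fundamental pair from Re and Im of e^((2+i)t)v: X_1 = e^(2t)(cos(t)·(-2,1) + sin(t)·(-3,1)), X_2 = e^(2t)(sin(t)·(-2,1) - cos(t)·(-3,1)).
General solution: C_1X_1 + C_2X_2.

p(t) = -3C_1e^(2t)sin(t) - 2C_1e^(2t)cos(t) - 2C_2e^(2t)sin(t) + 3C_2e^(2t)cos(t), q(t) = C_1e^(2t)sin(t) + C_1e^(2t)cos(t) + C_2e^(2t)sin(t) - C_2e^(2t)cos(t)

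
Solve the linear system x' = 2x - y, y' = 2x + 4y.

Coefficient matrix A = [[2, -1], [2, 4]].
Characteristic polynomial det(A - λI) = λ^2 - 6λ + 10 = 0.
Eigenvalues λ = 3 ± i (complex conjugate pair).
For λ=3+i: an eigenvector is (1,-1) - i(0,1) = (1, -1 - i).
A real fundamental pair from Re and Im of e^((3+i)t)v: X_1 = e^(3t)(cos(t)·(1,-1) + sin(t)·(0,1)), X_2 = e^(3t)(sin(t)·(1,-1) - cos(t)·(0,1)).
General solution: C_1X_1 + C_2X_2.

x(t) = C_1e^(3t)cos(t) + C_2e^(3t)sin(t), y(t) = C_1e^(3t)sin(t) - C_1e^(3t)cos(t) - C_2e^(3t)sin(t) - C_2e^(3t)cos(t)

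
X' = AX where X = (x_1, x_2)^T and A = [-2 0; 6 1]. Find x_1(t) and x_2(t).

Coefficient matrix A = [[-2, 0], [6, 1]].
Characteristic polynomial det(A - λI) = λ^2 + λ - 2 = 0.
Eigenvalues λ = -2, 1.
For λ=-2: (A-λI) row 2 is [6, 3], so an eigenvector is (1, -2).
For λ=1: (A-λI) row 1 is [-3, 0], so an eigenvector is (0, 1).
General solution: C_1e^(-2t)(1,-2) + C_2e^(t)(0,1).

x_1(t) = C_1e^(-2t), x_2(t) = -2C_1e^(-2t) + C_2e^(t)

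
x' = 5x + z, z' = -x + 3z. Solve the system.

Coefficient matrix A = [[5, 1], [-1, 3]].
Characteristic polynomial det(A - λI) = λ^2 - 8λ + 16 = 0.
Single eigenvalue λ = 4 with algebraic multiplicity 2.
Eigenvector v = (-1,1); generalized eigenvector w with (A-λI)w=v is (-3,2).
General solution: e^(4t)[C_1·v + C_2·(t·v + w)].

x(t) = -C_1e^(4t) - C_2te^(4t) - 3C_2e^(4t), z(t) = C_1e^(4t) + C_2te^(4t) + 2C_2e^(4t)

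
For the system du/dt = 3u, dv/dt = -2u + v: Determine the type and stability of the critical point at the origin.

A = [[3,0],[-2,1]]; det(A-λI) = λ^2 - 4λ + 3.
λ = 3, 1: both positive.

unstable node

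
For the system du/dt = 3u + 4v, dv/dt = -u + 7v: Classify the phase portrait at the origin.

A = [[3,4],[-1,7]]; det(A-λI) = λ^2 - 10λ + 25.
repeated λ = 5 with a single eigenvector.

unstable improper node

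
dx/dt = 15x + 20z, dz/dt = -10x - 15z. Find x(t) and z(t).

Coefficient matrix A = [[15, 20], [-10, -15]].
Characteristic polynomial det(A - λI) = λ^2 - 25 = 0.
Eigenvalues λ = 5, -5.
For λ=5: (A-λI) row 1 is [10, 20], so an eigenvector is (-2, 1).
For λ=-5: (A-λI) row 1 is [20, 20], so an eigenvector is (-1, 1).
General solution: K_1e^(5t)(-2,1) + K_2e^(-5t)(-1,1).

x(t) = -2K_1e^(5t) - K_2e^(-5t), z(t) = K_1e^(5t) + K_2e^(-5t)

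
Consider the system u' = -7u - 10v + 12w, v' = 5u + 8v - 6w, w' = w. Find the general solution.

Coefficient matrix A = [[-7, -10, 12], [5, 8, -6], [0, 0, 1]].
det(A - λI) = 0 gives eigenvalues λ = -2, 3, 1.
For λ=-2: eigenvector (-2,1,0).
For λ=3: eigenvector (-1,1,0).
For λ=1: eigenvector (4,-2,1).
General solution: K_1e^(-2t)(-2,1,0) + K_2e^(3t)(-1,1,0) + K_3e^(t)(4,-2,1).

u(t) = -2K_1e^(-2t) - K_2e^(3t) + 4K_3e^(t), v(t) = K_1e^(-2t) + K_2e^(3t) - 2K_3e^(t), w(t) = K_3e^(t)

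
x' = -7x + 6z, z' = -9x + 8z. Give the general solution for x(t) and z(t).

x(t) = K_1e^(-t) + 2K_2e^(2t), z(t) = K_1e^(-t) + 3K_2e^(2t)

Coefficient matrix A = [[-7, 6], [-9, 8]].
Characteristic polynomial det(A - λI) = λ^2 - λ - 2 = 0.
Eigenvalues λ = -1, 2.
For λ=-1: (A-λI) row 1 is [-6, 6], so an eigenvector is (1, 1).
For λ=2: (A-λI) row 1 is [-9, 6], so an eigenvector is (2, 3).
General solution: K_1e^(-t)(1,1) + K_2e^(2t)(2,3).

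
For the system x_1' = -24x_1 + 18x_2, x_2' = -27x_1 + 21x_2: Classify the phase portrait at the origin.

saddle

A = [[-24,18],[-27,21]]; det(A-λI) = λ^2 + 3λ - 18.
λ = 3, -6: opposite signs.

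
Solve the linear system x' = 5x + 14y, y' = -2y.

Coefficient matrix A = [[5, 14], [0, -2]].
Characteristic polynomial det(A - λI) = λ^2 - 3λ - 10 = 0.
Eigenvalues λ = -2, 5.
For λ=-2: (A-λI) row 1 is [7, 14], so an eigenvector is (-2, 1).
For λ=5: (A-λI) row 1 is [0, 14], so an eigenvector is (-1, 0).
General solution: c_1e^(-2t)(-2,1) + c_2e^(5t)(-1,0).

x(t) = -2c_1e^(-2t) - c_2e^(5t), y(t) = c_1e^(-2t)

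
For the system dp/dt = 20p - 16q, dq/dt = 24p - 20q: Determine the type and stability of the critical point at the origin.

saddle

A = [[20,-16],[24,-20]]; det(A-λI) = λ^2 - 16.
λ = 4, -4: opposite signs.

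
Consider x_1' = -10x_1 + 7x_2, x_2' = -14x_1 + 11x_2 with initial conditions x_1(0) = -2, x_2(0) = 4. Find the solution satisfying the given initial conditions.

Coefficient matrix A = [[-10, 7], [-14, 11]].
Characteristic polynomial det(A - λI) = λ^2 - λ - 12 = 0.
Eigenvalues λ = 4, -3.
For λ=4: (A-λI) row 1 is [-14, 7], so an eigenvector is (-1, -2).
For λ=-3: (A-λI) row 1 is [-7, 7], so an eigenvector is (-1, -1).
General solution: c_1e^(4t)(-1,-2) + c_2e^(-3t)(-1,-1).
Applying x_1(0)=-2, x_2(0)=4 gives c_1=-6, c_2=8.

x_1(t) = 6e^(4t) - 8e^(-3t), x_2(t) = 12e^(4t) - 8e^(-3t)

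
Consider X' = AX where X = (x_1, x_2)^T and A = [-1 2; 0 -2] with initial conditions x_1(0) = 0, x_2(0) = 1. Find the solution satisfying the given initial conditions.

x_1(t) = 2e^(-t) - 2e^(-2t), x_2(t) = e^(-2t)

Coefficient matrix A = [[-1, 2], [0, -2]].
Characteristic polynomial det(A - λI) = λ^2 + 3λ + 2 = 0.
Eigenvalues λ = -2, -1.
For λ=-2: (A-λI) row 1 is [1, 2], so an eigenvector is (2, -1).
For λ=-1: (A-λI) row 1 is [0, 2], so an eigenvector is (-1, 0).
General solution: K_1e^(-2t)(2,-1) + K_2e^(-t)(-1,0).
Applying x_1(0)=0, x_2(0)=1 gives K_1=-1, K_2=-2.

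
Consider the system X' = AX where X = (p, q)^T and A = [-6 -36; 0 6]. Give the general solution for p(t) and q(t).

p(t) = -c_1e^(-6t) - 3c_2e^(6t), q(t) = c_2e^(6t)

Coefficient matrix A = [[-6, -36], [0, 6]].
Characteristic polynomial det(A - λI) = λ^2 - 36 = 0.
Eigenvalues λ = -6, 6.
For λ=-6: (A-λI) row 1 is [0, -36], so an eigenvector is (-1, 0).
For λ=6: (A-λI) row 1 is [-12, -36], so an eigenvector is (-3, 1).
General solution: c_1e^(-6t)(-1,0) + c_2e^(6t)(-3,1).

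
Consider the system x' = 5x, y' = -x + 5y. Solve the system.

Coefficient matrix A = [[5, 0], [-1, 5]].
Characteristic polynomial det(A - λI) = λ^2 - 10λ + 25 = 0.
Single eigenvalue λ = 5 with algebraic multiplicity 2.
Eigenvector v = (0,1); generalized eigenvector w with (A-λI)w=v is (-1,2).
General solution: e^(5t)[c_1·v + c_2·(t·v + w)].

x(t) = -c_2e^(5t), y(t) = c_1e^(5t) + c_2te^(5t) + 2c_2e^(5t)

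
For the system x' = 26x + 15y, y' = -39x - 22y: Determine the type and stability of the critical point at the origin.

unstable spiral

A = [[26,15],[-39,-22]]; det(A-λI) = λ^2 - 4λ + 13.
λ = 2 ± 3i: positive real part.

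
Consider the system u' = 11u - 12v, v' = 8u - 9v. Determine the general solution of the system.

u(t) = 3c_1e^(3t) - c_2e^(-t), v(t) = 2c_1e^(3t) - c_2e^(-t)

Coefficient matrix A = [[11, -12], [8, -9]].
Characteristic polynomial det(A - λI) = λ^2 - 2λ - 3 = 0.
Eigenvalues λ = 3, -1.
For λ=3: (A-λI) row 1 is [8, -12], so an eigenvector is (3, 2).
For λ=-1: (A-λI) row 1 is [12, -12], so an eigenvector is (-1, -1).
General solution: c_1e^(3t)(3,2) + c_2e^(-t)(-1,-1).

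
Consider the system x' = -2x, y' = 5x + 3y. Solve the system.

x(t) = c_2e^(-2t), y(t) = -c_1e^(3t) - c_2e^(-2t)

Coefficient matrix A = [[-2, 0], [5, 3]].
Characteristic polynomial det(A - λI) = λ^2 - λ - 6 = 0.
Eigenvalues λ = 3, -2.
For λ=3: (A-λI) row 1 is [-5, 0], so an eigenvector is (0, -1).
For λ=-2: (A-λI) row 2 is [5, 5], so an eigenvector is (1, -1).
General solution: c_1e^(3t)(0,-1) + c_2e^(-2t)(1,-1).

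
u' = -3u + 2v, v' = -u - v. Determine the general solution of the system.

u(t) = -K_1e^(-2t)sin(t) + K_1e^(-2t)cos(t) + K_2e^(-2t)sin(t) + K_2e^(-2t)cos(t), v(t) = -K_1e^(-2t)sin(t) + K_2e^(-2t)cos(t)

Coefficient matrix A = [[-3, 2], [-1, -1]].
Characteristic polynomial det(A - λI) = λ^2 + 4λ + 5 = 0.
Eigenvalues λ = -2 ± i (complex conjugate pair).
For λ=-2+i: an eigenvector is (1,0) - i(-1,-1) = (1 + i, 0 + i).
A real fundamental pair from Re and Im of e^((-2+i)t)v: X_1 = e^(-2t)(cos(t)·(1,0) + sin(t)·(-1,-1)), X_2 = e^(-2t)(sin(t)·(1,0) - cos(t)·(-1,-1)).
General solution: K_1X_1 + K_2X_2.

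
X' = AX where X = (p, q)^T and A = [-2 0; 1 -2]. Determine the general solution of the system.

p(t) = -K_2e^(-2t), q(t) = -K_1e^(-2t) - K_2te^(-2t) + 2K_2e^(-2t)

Coefficient matrix A = [[-2, 0], [1, -2]].
Characteristic polynomial det(A - λI) = λ^2 + 4λ + 4 = 0.
Single eigenvalue λ = -2 with algebraic multiplicity 2.
Eigenvector v = (0,-1); generalized eigenvector w with (A-λI)w=v is (-1,2).
General solution: e^(-2t)[K_1·v + K_2·(t·v + w)].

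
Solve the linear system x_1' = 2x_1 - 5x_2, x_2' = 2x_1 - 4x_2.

x_1(t) = -K_1e^(-t)sin(t) - 2K_1e^(-t)cos(t) - 2K_2e^(-t)sin(t) + K_2e^(-t)cos(t), x_2(t) = -K_1e^(-t)sin(t) - K_1e^(-t)cos(t) - K_2e^(-t)sin(t) + K_2e^(-t)cos(t)

Coefficient matrix A = [[2, -5], [2, -4]].
Characteristic polynomial det(A - λI) = λ^2 + 2λ + 2 = 0.
Eigenvalues λ = -1 ± i (complex conjugate pair).
For λ=-1+i: an eigenvector is (-2,-1) - i(-1,-1) = (-2 + i, -1 + i).
A real fundamental pair from Re and Im of e^((-1+i)t)v: X_1 = e^(-t)(cos(t)·(-2,-1) + sin(t)·(-1,-1)), X_2 = e^(-t)(sin(t)·(-2,-1) - cos(t)·(-1,-1)).
General solution: K_1X_1 + K_2X_2.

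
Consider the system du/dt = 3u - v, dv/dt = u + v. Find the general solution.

u(t) = K_1e^(2t) + K_2te^(2t) + 3K_2e^(2t), v(t) = K_1e^(2t) + K_2te^(2t) + 2K_2e^(2t)

Coefficient matrix A = [[3, -1], [1, 1]].
Characteristic polynomial det(A - λI) = λ^2 - 4λ + 4 = 0.
Single eigenvalue λ = 2 with algebraic multiplicity 2.
Eigenvector v = (1,1); generalized eigenvector w with (A-λI)w=v is (3,2).
General solution: e^(2t)[K_1·v + K_2·(t·v + w)].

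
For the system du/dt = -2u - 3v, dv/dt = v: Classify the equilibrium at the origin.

saddle

A = [[-2,-3],[0,1]]; det(A-λI) = λ^2 + λ - 2.
λ = -2, 1: opposite signs.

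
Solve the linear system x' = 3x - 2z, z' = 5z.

Coefficient matrix A = [[3, -2], [0, 5]].
Characteristic polynomial det(A - λI) = λ^2 - 8λ + 15 = 0.
Eigenvalues λ = 3, 5.
For λ=3: (A-λI) row 1 is [0, -2], so an eigenvector is (-1, 0).
For λ=5: (A-λI) row 1 is [-2, -2], so an eigenvector is (-1, 1).
General solution: C_1e^(3t)(-1,0) + C_2e^(5t)(-1,1).

x(t) = -C_1e^(3t) - C_2e^(5t), z(t) = C_2e^(5t)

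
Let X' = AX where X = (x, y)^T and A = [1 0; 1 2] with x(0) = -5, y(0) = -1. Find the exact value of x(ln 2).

A = [[1,0],[1,2]]; eigenvalues λ = 1, 2.
Eigenvectors: (1,-1) for λ=1, (0,-1) for λ=2.
From the initial condition, c_1 = -5, c_2 = 6.
x(ln 2) = (-5)(2^1)(1) + (6)(2^2)(0) = -10.

-10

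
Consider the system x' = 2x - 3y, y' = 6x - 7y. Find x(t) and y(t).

Coefficient matrix A = [[2, -3], [6, -7]].
Characteristic polynomial det(A - λI) = λ^2 + 5λ + 4 = 0.
Eigenvalues λ = -4, -1.
For λ=-4: (A-λI) row 1 is [6, -3], so an eigenvector is (1, 2).
For λ=-1: (A-λI) row 1 is [3, -3], so an eigenvector is (1, 1).
General solution: c_1e^(-4t)(1,2) + c_2e^(-t)(1,1).

x(t) = c_1e^(-4t) + c_2e^(-t), y(t) = 2c_1e^(-4t) + c_2e^(-t)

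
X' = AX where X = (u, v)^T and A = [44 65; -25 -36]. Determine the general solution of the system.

Coefficient matrix A = [[44, 65], [-25, -36]].
Characteristic polynomial det(A - λI) = λ^2 - 8λ + 41 = 0.
Eigenvalues λ = 4 ± 5i (complex conjugate pair).
For λ=4+5i: an eigenvector is (-2,1) - i(-3,2) = (-2 + 3i, 1 - 2i).
A real fundamental pair from Re and Im of e^((4+5i)t)v: X_1 = e^(4t)(cos(5t)·(-2,1) + sin(5t)·(-3,2)), X_2 = e^(4t)(sin(5t)·(-2,1) - cos(5t)·(-3,2)).
General solution: K_1X_1 + K_2X_2.

u(t) = -3K_1e^(4t)sin(5t) - 2K_1e^(4t)cos(5t) - 2K_2e^(4t)sin(5t) + 3K_2e^(4t)cos(5t), v(t) = 2K_1e^(4t)sin(5t) + K_1e^(4t)cos(5t) + K_2e^(4t)sin(5t) - 2K_2e^(4t)cos(5t)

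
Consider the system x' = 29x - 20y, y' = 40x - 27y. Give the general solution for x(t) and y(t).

x(t) = -2C_1e^(t)sin(4t) - C_1e^(t)cos(4t) - C_2e^(t)sin(4t) + 2C_2e^(t)cos(4t), y(t) = -3C_1e^(t)sin(4t) - C_1e^(t)cos(4t) - C_2e^(t)sin(4t) + 3C_2e^(t)cos(4t)

Coefficient matrix A = [[29, -20], [40, -27]].
Characteristic polynomial det(A - λI) = λ^2 - 2λ + 17 = 0.
Eigenvalues λ = 1 ± 4i (complex conjugate pair).
For λ=1+4i: an eigenvector is (-1,-1) - i(-2,-3) = (-1 + 2i, -1 + 3i).
A real fundamental pair from Re and Im of e^((1+4i)t)v: X_1 = e^(t)(cos(4t)·(-1,-1) + sin(4t)·(-2,-3)), X_2 = e^(t)(sin(4t)·(-1,-1) - cos(4t)·(-2,-3)).
General solution: C_1X_1 + C_2X_2.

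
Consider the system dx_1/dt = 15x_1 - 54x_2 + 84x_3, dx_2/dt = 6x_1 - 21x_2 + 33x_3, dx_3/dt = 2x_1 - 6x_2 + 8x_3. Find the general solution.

Coefficient matrix A = [[15, -54, 84], [6, -21, 33], [2, -6, 8]].
det(A - λI) = 0 gives eigenvalues λ = 2, -3, 3.
For λ=2: eigenvector (6,3,1).
For λ=-3: eigenvector (3,1,0).
For λ=3: eigenvector (13,6,2).
General solution: K_1e^(2t)(6,3,1) + K_2e^(-3t)(3,1,0) + K_3e^(3t)(13,6,2).

x_1(t) = 6K_1e^(2t) + 3K_2e^(-3t) + 13K_3e^(3t), x_2(t) = 3K_1e^(2t) + K_2e^(-3t) + 6K_3e^(3t), x_3(t) = K_1e^(2t) + 2K_3e^(3t)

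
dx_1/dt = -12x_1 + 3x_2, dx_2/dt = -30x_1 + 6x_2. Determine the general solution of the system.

x_1(t) = -c_1e^(-3t)sin(3t) + c_2e^(-3t)cos(3t), x_2(t) = -3c_1e^(-3t)sin(3t) - c_1e^(-3t)cos(3t) - c_2e^(-3t)sin(3t) + 3c_2e^(-3t)cos(3t)

Coefficient matrix A = [[-12, 3], [-30, 6]].
Characteristic polynomial det(A - λI) = λ^2 + 6λ + 18 = 0.
Eigenvalues λ = -3 ± 3i (complex conjugate pair).
For λ=-3+3i: an eigenvector is (0,-1) - i(-1,-3) = (0 + i, -1 + 3i).
A real fundamental pair from Re and Im of e^((-3+3i)t)v: X_1 = e^(-3t)(cos(3t)·(0,-1) + sin(3t)·(-1,-3)), X_2 = e^(-3t)(sin(3t)·(0,-1) - cos(3t)·(-1,-3)).
General solution: c_1X_1 + c_2X_2.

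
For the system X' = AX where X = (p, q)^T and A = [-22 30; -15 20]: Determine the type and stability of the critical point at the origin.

A = [[-22,30],[-15,20]]; det(A-λI) = λ^2 + 2λ + 10.
λ = -1 ± 3i: negative real part.

stable spiral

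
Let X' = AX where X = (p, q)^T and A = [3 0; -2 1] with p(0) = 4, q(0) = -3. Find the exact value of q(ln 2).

A = [[3,0],[-2,1]]; eigenvalues λ = 1, 3.
Eigenvectors: (0,1) for λ=1, (1,-1) for λ=3.
From the initial condition, c_1 = 1, c_2 = 4.
q(ln 2) = (1)(2^1)(1) + (4)(2^3)(-1) = -30.

-30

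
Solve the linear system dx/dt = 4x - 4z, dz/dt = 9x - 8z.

x(t) = -2C_1e^(-2t) - 2C_2te^(-2t) + C_2e^(-2t), z(t) = -3C_1e^(-2t) - 3C_2te^(-2t) + 2C_2e^(-2t)

Coefficient matrix A = [[4, -4], [9, -8]].
Characteristic polynomial det(A - λI) = λ^2 + 4λ + 4 = 0.
Single eigenvalue λ = -2 with algebraic multiplicity 2.
Eigenvector v = (-2,-3); generalized eigenvector w with (A-λI)w=v is (1,2).
General solution: e^(-2t)[C_1·v + C_2·(t·v + w)].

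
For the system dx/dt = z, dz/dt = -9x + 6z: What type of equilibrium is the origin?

A = [[0,1],[-9,6]]; det(A-λI) = λ^2 - 6λ + 9.
repeated λ = 3 with a single eigenvector.

unstable improper node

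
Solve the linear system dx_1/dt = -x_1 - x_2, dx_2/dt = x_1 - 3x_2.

x_1(t) = -c_1e^(-2t) - c_2te^(-2t), x_2(t) = -c_1e^(-2t) - c_2te^(-2t) + c_2e^(-2t)

Coefficient matrix A = [[-1, -1], [1, -3]].
Characteristic polynomial det(A - λI) = λ^2 + 4λ + 4 = 0.
Single eigenvalue λ = -2 with algebraic multiplicity 2.
Eigenvector v = (-1,-1); generalized eigenvector w with (A-λI)w=v is (0,1).
General solution: e^(-2t)[c_1·v + c_2·(t·v + w)].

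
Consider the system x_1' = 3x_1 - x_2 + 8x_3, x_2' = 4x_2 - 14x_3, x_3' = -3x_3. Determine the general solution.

Coefficient matrix A = [[3, -1, 8], [0, 4, -14], [0, 0, -3]].
det(A - λI) = 0 gives eigenvalues λ = 3, 4, -3.
For λ=3: eigenvector (1,0,0).
For λ=4: eigenvector (-1,1,0).
For λ=-3: eigenvector (-1,2,1).
General solution: C_1e^(3t)(1,0,0) + C_2e^(4t)(-1,1,0) + C_3e^(-3t)(-1,2,1).

x_1(t) = C_1e^(3t) - C_2e^(4t) - C_3e^(-3t), x_2(t) = C_2e^(4t) + 2C_3e^(-3t), x_3(t) = C_3e^(-3t)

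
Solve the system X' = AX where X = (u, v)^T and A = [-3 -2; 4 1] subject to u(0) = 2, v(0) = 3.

Coefficient matrix A = [[-3, -2], [4, 1]].
Characteristic polynomial det(A - λI) = λ^2 + 2λ + 5 = 0.
Eigenvalues λ = -1 ± 2i (complex conjugate pair).
For λ=-1+2i: an eigenvector is (1,-1) - i(0,1) = (1, -1 - i).
A real fundamental pair from Re and Im of e^((-1+2i)t)v: X_1 = e^(-t)(cos(2t)·(1,-1) + sin(2t)·(0,1)), X_2 = e^(-t)(sin(2t)·(1,-1) - cos(2t)·(0,1)).
General solution: c_1X_1 + c_2X_2.
Applying u(0)=2, v(0)=3 gives c_1=2, c_2=-5.

u(t) = -5e^(-t)sin(2t) + 2e^(-t)cos(2t), v(t) = 7e^(-t)sin(2t) + 3e^(-t)cos(2t)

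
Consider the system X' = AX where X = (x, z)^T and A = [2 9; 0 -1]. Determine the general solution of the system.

x(t) = -3c_1e^(-t) + c_2e^(2t), z(t) = c_1e^(-t)

Coefficient matrix A = [[2, 9], [0, -1]].
Characteristic polynomial det(A - λI) = λ^2 - λ - 2 = 0.
Eigenvalues λ = -1, 2.
For λ=-1: (A-λI) row 1 is [3, 9], so an eigenvector is (-3, 1).
For λ=2: (A-λI) row 1 is [0, 9], so an eigenvector is (1, 0).
General solution: c_1e^(-t)(-3,1) + c_2e^(2t)(1,0).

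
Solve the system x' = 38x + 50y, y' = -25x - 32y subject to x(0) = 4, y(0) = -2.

Coefficient matrix A = [[38, 50], [-25, -32]].
Characteristic polynomial det(A - λI) = λ^2 - 6λ + 34 = 0.
Eigenvalues λ = 3 ± 5i (complex conjugate pair).
For λ=3+5i: an eigenvector is (3,-2) - i(1,-1) = (3 - i, -2 + i).
A real fundamental pair from Re and Im of e^((3+5i)t)v: X_1 = e^(3t)(cos(5t)·(3,-2) + sin(5t)·(1,-1)), X_2 = e^(3t)(sin(5t)·(3,-2) - cos(5t)·(1,-1)).
General solution: c_1X_1 + c_2X_2.
Applying x(0)=4, y(0)=-2 gives c_1=2, c_2=2.

x(t) = 8e^(3t)sin(5t) + 4e^(3t)cos(5t), y(t) = -6e^(3t)sin(5t) - 2e^(3t)cos(5t)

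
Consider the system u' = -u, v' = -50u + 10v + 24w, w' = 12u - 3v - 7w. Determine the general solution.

u(t) = c_3e^(-t), v(t) = -8c_1e^(t) + 3c_2e^(2t) - 2c_3e^(-t), w(t) = 3c_1e^(t) - c_2e^(2t) + 3c_3e^(-t)

Coefficient matrix A = [[-1, 0, 0], [-50, 10, 24], [12, -3, -7]].
det(A - λI) = 0 gives eigenvalues λ = 1, 2, -1.
For λ=1: eigenvector (0,-8,3).
For λ=2: eigenvector (0,3,-1).
For λ=-1: eigenvector (1,-2,3).
General solution: c_1e^(t)(0,-8,3) + c_2e^(2t)(0,3,-1) + c_3e^(-t)(1,-2,3).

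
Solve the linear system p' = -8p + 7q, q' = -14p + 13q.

p(t) = c_1e^(-t) + c_2e^(6t), q(t) = c_1e^(-t) + 2c_2e^(6t)

Coefficient matrix A = [[-8, 7], [-14, 13]].
Characteristic polynomial det(A - λI) = λ^2 - 5λ - 6 = 0.
Eigenvalues λ = -1, 6.
For λ=-1: (A-λI) row 1 is [-7, 7], so an eigenvector is (1, 1).
For λ=6: (A-λI) row 1 is [-14, 7], so an eigenvector is (1, 2).
General solution: c_1e^(-t)(1,1) + c_2e^(6t)(1,2).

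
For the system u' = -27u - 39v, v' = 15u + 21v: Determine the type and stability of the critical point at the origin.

A = [[-27,-39],[15,21]]; det(A-λI) = λ^2 + 6λ + 18.
λ = -3 ± 3i: negative real part.

stable spiral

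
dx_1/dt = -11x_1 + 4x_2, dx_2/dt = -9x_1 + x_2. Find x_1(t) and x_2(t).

Coefficient matrix A = [[-11, 4], [-9, 1]].
Characteristic polynomial det(A - λI) = λ^2 + 10λ + 25 = 0.
Single eigenvalue λ = -5 with algebraic multiplicity 2.
Eigenvector v = (2,3); generalized eigenvector w with (A-λI)w=v is (1,2).
General solution: e^(-5t)[K_1·v + K_2·(t·v + w)].

x_1(t) = 2K_1e^(-5t) + 2K_2te^(-5t) + K_2e^(-5t), x_2(t) = 3K_1e^(-5t) + 3K_2te^(-5t) + 2K_2e^(-5t)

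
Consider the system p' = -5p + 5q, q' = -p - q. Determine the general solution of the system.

p(t) = -2K_1e^(-3t)sin(t) + K_1e^(-3t)cos(t) + K_2e^(-3t)sin(t) + 2K_2e^(-3t)cos(t), q(t) = -K_1e^(-3t)sin(t) + K_2e^(-3t)cos(t)

Coefficient matrix A = [[-5, 5], [-1, -1]].
Characteristic polynomial det(A - λI) = λ^2 + 6λ + 10 = 0.
Eigenvalues λ = -3 ± i (complex conjugate pair).
For λ=-3+i: an eigenvector is (1,0) - i(-2,-1) = (1 + 2i, 0 + i).
A real fundamental pair from Re and Im of e^((-3+i)t)v: X_1 = e^(-3t)(cos(t)·(1,0) + sin(t)·(-2,-1)), X_2 = e^(-3t)(sin(t)·(1,0) - cos(t)·(-2,-1)).
General solution: K_1X_1 + K_2X_2.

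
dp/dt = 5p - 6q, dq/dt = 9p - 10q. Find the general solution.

p(t) = -2c_1e^(-4t) + c_2e^(-t), q(t) = -3c_1e^(-4t) + c_2e^(-t)

Coefficient matrix A = [[5, -6], [9, -10]].
Characteristic polynomial det(A - λI) = λ^2 + 5λ + 4 = 0.
Eigenvalues λ = -4, -1.
For λ=-4: (A-λI) row 1 is [9, -6], so an eigenvector is (-2, -3).
For λ=-1: (A-λI) row 1 is [6, -6], so an eigenvector is (1, 1).
General solution: c_1e^(-4t)(-2,-3) + c_2e^(-t)(1,1).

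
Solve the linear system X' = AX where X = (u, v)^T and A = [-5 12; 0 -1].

Coefficient matrix A = [[-5, 12], [0, -1]].
Characteristic polynomial det(A - λI) = λ^2 + 6λ + 5 = 0.
Eigenvalues λ = -5, -1.
For λ=-5: (A-λI) row 1 is [0, 12], so an eigenvector is (1, 0).
For λ=-1: (A-λI) row 1 is [-4, 12], so an eigenvector is (3, 1).
General solution: K_1e^(-5t)(1,0) + K_2e^(-t)(3,1).

u(t) = K_1e^(-5t) + 3K_2e^(-t), v(t) = K_2e^(-t)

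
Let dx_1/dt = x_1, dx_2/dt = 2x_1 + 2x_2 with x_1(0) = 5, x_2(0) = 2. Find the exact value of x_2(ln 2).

A = [[1,0],[2,2]]; eigenvalues λ = 2, 1.
Eigenvectors: (0,1) for λ=2, (1,-2) for λ=1.
From the initial condition, c_1 = 12, c_2 = 5.
x_2(ln 2) = (12)(2^2)(1) + (5)(2^1)(-2) = 28.

28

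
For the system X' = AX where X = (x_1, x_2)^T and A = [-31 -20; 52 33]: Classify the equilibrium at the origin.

unstable spiral

A = [[-31,-20],[52,33]]; det(A-λI) = λ^2 - 2λ + 17.
λ = 1 ± 4i: positive real part.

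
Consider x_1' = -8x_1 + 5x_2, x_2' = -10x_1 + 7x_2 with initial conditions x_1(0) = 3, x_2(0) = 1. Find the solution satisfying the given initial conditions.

Coefficient matrix A = [[-8, 5], [-10, 7]].
Characteristic polynomial det(A - λI) = λ^2 + λ - 6 = 0.
Eigenvalues λ = -3, 2.
For λ=-3: (A-λI) row 1 is [-5, 5], so an eigenvector is (-1, -1).
For λ=2: (A-λI) row 1 is [-10, 5], so an eigenvector is (1, 2).
General solution: c_1e^(-3t)(-1,-1) + c_2e^(2t)(1,2).
Applying x_1(0)=3, x_2(0)=1 gives c_1=-5, c_2=-2.

x_1(t) = -2e^(2t) + 5e^(-3t), x_2(t) = -4e^(2t) + 5e^(-3t)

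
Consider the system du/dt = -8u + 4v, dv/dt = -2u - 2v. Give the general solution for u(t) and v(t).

u(t) = -2K_1e^(-6t) + K_2e^(-4t), v(t) = -K_1e^(-6t) + K_2e^(-4t)

Coefficient matrix A = [[-8, 4], [-2, -2]].
Characteristic polynomial det(A - λI) = λ^2 + 10λ + 24 = 0.
Eigenvalues λ = -6, -4.
For λ=-6: (A-λI) row 1 is [-2, 4], so an eigenvector is (-2, -1).
For λ=-4: (A-λI) row 1 is [-4, 4], so an eigenvector is (1, 1).
General solution: K_1e^(-6t)(-2,-1) + K_2e^(-4t)(1,1).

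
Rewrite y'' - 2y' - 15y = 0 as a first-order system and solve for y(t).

Let x_1 = y, x_2 = y'. Then x_1' = x_2 and x_2' = 15x_1 + 2x_2.
A = [[0,1],[15,2]]; det(A-λI) = λ^2 - 2λ - 15.
Eigenvalues λ = -3, 5 with eigenvectors (1,-3), (1,5).

y(t) = K_1e^(-3t) + K_2e^(5t)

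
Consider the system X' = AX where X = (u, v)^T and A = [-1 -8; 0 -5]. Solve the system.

Coefficient matrix A = [[-1, -8], [0, -5]].
Characteristic polynomial det(A - λI) = λ^2 + 6λ + 5 = 0.
Eigenvalues λ = -5, -1.
For λ=-5: (A-λI) row 1 is [4, -8], so an eigenvector is (2, 1).
For λ=-1: (A-λI) row 1 is [0, -8], so an eigenvector is (1, 0).
General solution: K_1e^(-5t)(2,1) + K_2e^(-t)(1,0).

u(t) = 2K_1e^(-5t) + K_2e^(-t), v(t) = K_1e^(-5t)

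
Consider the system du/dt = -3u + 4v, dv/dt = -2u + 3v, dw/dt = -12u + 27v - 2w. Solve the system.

u(t) = -c_1e^(t) + 2c_3e^(-t), v(t) = -c_1e^(t) + c_3e^(-t), w(t) = -5c_1e^(t) + c_2e^(-2t) + 3c_3e^(-t)

Coefficient matrix A = [[-3, 4, 0], [-2, 3, 0], [-12, 27, -2]].
det(A - λI) = 0 gives eigenvalues λ = 1, -2, -1.
For λ=1: eigenvector (-1,-1,-5).
For λ=-2: eigenvector (0,0,1).
For λ=-1: eigenvector (2,1,3).
General solution: c_1e^(t)(-1,-1,-5) + c_2e^(-2t)(0,0,1) + c_3e^(-t)(2,1,3).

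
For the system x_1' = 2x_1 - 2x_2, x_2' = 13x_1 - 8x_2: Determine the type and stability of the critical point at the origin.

A = [[2,-2],[13,-8]]; det(A-λI) = λ^2 + 6λ + 10.
λ = -3 ± i: negative real part.

stable spiral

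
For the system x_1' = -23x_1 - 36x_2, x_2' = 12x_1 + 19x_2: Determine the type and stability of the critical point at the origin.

A = [[-23,-36],[12,19]]; det(A-λI) = λ^2 + 4λ - 5.
λ = 1, -5: opposite signs.

saddle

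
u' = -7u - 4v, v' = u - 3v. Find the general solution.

Coefficient matrix A = [[-7, -4], [1, -3]].
Characteristic polynomial det(A - λI) = λ^2 + 10λ + 25 = 0.
Single eigenvalue λ = -5 with algebraic multiplicity 2.
Eigenvector v = (-2,1); generalized eigenvector w with (A-λI)w=v is (-3,2).
General solution: e^(-5t)[K_1·v + K_2·(t·v + w)].

u(t) = -2K_1e^(-5t) - 2K_2te^(-5t) - 3K_2e^(-5t), v(t) = K_1e^(-5t) + K_2te^(-5t) + 2K_2e^(-5t)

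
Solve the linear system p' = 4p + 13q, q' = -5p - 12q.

p(t) = 2c_1e^(-4t)sin(t) - 3c_1e^(-4t)cos(t) - 3c_2e^(-4t)sin(t) - 2c_2e^(-4t)cos(t), q(t) = -c_1e^(-4t)sin(t) + 2c_1e^(-4t)cos(t) + 2c_2e^(-4t)sin(t) + c_2e^(-4t)cos(t)

Coefficient matrix A = [[4, 13], [-5, -12]].
Characteristic polynomial det(A - λI) = λ^2 + 8λ + 17 = 0.
Eigenvalues λ = -4 ± i (complex conjugate pair).
For λ=-4+i: an eigenvector is (-3,2) - i(2,-1) = (-3 - 2i, 2 + i).
A real fundamental pair from Re and Im of e^((-4+i)t)v: X_1 = e^(-4t)(cos(t)·(-3,2) + sin(t)·(2,-1)), X_2 = e^(-4t)(sin(t)·(-3,2) - cos(t)·(2,-1)).
General solution: c_1X_1 + c_2X_2.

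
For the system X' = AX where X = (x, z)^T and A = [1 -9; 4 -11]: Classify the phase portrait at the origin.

stable improper node

A = [[1,-9],[4,-11]]; det(A-λI) = λ^2 + 10λ + 25.
repeated λ = -5 with a single eigenvector.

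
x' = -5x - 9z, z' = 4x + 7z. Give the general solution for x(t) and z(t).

Coefficient matrix A = [[-5, -9], [4, 7]].
Characteristic polynomial det(A - λI) = λ^2 - 2λ + 1 = 0.
Single eigenvalue λ = 1 with algebraic multiplicity 2.
Eigenvector v = (-3,2); generalized eigenvector w with (A-λI)w=v is (2,-1).
General solution: e^(t)[C_1·v + C_2·(t·v + w)].

x(t) = -3C_1e^(t) - 3C_2te^(t) + 2C_2e^(t), z(t) = 2C_1e^(t) + 2C_2te^(t) - C_2e^(t)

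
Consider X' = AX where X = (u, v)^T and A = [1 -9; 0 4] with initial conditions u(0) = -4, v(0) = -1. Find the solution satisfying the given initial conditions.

Coefficient matrix A = [[1, -9], [0, 4]].
Characteristic polynomial det(A - λI) = λ^2 - 5λ + 4 = 0.
Eigenvalues λ = 1, 4.
For λ=1: (A-λI) row 1 is [0, -9], so an eigenvector is (-1, 0).
For λ=4: (A-λI) row 1 is [-3, -9], so an eigenvector is (-3, 1).
General solution: C_1e^(t)(-1,0) + C_2e^(4t)(-3,1).
Applying u(0)=-4, v(0)=-1 gives C_1=7, C_2=-1.

u(t) = 3e^(4t) - 7e^(t), v(t) = -e^(4t)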